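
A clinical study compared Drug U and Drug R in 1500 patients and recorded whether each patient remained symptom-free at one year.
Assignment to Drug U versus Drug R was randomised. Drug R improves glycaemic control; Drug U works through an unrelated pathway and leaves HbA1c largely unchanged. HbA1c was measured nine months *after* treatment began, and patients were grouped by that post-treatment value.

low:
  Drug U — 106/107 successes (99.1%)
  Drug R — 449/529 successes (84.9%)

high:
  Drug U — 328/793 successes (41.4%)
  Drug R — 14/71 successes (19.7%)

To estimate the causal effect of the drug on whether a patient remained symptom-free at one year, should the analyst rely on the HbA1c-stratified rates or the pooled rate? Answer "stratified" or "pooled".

The stratified and pooled comparisons disagree (Drug U wins within each HbA1c; Drug R wins overall), so the answer turns on the causal role of HbA1c.
HbA1c here is a post-treatment variable shaped by the drug; conditioning on it would introduce bias rather than remove it. The overall comparison is the causal one.
Pooled: Drug U 48.2% vs Drug R 77.2%; Drug R is higher overall.

pooled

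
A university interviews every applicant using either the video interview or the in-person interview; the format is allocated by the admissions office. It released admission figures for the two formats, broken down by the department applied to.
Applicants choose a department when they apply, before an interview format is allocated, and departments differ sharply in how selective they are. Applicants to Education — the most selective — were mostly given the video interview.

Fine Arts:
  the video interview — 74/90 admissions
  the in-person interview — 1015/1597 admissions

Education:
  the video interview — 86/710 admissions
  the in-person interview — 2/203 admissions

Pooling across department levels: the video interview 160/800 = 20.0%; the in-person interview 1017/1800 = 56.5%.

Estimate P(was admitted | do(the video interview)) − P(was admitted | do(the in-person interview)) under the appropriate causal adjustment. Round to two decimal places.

Since department is a pre-existing factor (not a product of the interview format) and it affects the outcome on its own, it is a confounder. The stratified rates, not the pooled rate, identify the causal effect.
Adjusting over the population distribution of department: 0.649·(0.822−0.636) + 0.351·(0.121−0.010) = +0.160.

+0.16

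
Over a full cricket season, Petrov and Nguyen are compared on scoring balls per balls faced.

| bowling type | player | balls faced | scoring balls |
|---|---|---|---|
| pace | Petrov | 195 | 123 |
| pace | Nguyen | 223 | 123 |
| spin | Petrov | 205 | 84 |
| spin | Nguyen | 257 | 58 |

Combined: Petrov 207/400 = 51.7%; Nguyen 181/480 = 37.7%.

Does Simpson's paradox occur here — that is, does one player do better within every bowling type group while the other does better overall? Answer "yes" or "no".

no

Within each bowling type level (pace 63.1% vs 55.2%; spin 41.0% vs 22.6%), Petrov has the higher rate every time. Pooled: 51.7% vs 37.7% — Petrov has the higher rate overall. They agree.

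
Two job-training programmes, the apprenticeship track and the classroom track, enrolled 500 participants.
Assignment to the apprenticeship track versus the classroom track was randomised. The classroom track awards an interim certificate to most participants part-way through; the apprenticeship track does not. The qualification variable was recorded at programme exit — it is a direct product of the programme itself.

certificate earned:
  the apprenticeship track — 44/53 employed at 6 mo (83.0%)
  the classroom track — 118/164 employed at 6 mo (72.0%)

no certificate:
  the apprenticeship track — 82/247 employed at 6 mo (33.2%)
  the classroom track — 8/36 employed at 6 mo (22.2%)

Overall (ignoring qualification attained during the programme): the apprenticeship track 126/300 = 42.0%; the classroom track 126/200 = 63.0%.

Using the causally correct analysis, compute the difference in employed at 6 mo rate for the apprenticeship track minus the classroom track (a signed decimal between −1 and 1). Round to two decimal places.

-0.21

Qualification attained during the programme is downstream of the programme. One should not condition on a consequence of treatment, so the overall rates are the right comparison.
The causal difference is the pooled difference: 0.420 − 0.630 = -0.210.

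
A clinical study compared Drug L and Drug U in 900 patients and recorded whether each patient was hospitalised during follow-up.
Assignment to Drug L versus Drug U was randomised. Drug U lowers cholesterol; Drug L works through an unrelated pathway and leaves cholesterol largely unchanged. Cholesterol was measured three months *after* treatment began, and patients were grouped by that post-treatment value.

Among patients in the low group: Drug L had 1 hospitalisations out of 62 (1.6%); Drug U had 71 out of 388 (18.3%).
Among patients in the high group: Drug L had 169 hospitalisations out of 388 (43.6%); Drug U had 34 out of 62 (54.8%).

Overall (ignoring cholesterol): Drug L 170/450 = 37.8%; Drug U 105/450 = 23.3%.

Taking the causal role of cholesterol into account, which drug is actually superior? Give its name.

Cholesterol lies on the pathway drug → cholesterol → outcome, so adjusting for it blocks the indirect effect. For the total causal effect of drug, use the unadjusted pooled rates.
Pooled: Drug L 37.8% vs Drug U 23.3%; Drug U is lower overall.

Drug U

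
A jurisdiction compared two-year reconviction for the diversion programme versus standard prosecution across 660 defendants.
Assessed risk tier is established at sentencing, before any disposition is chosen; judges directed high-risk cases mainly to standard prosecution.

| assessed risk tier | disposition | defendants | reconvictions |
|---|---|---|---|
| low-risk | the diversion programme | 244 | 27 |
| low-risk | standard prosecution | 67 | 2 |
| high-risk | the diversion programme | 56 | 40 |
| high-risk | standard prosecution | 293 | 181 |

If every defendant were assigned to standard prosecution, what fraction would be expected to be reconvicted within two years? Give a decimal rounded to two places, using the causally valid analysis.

0.34

standard prosecution is lower inside every assessed risk tier stratum but the diversion programme is lower in aggregate. Whether to stratify depends on how assessed risk tier relates to the disposition.
Assessed risk tier differs across dispositions for reasons unrelated to any effect of the disposition itself, and it separately predicts the outcome — a classic confounder. We must compare within assessed risk tier levels.
Standardising standard prosecution to the population assessed risk tier mix: 0.471·2/67 + 0.529·181/293 = 0.341.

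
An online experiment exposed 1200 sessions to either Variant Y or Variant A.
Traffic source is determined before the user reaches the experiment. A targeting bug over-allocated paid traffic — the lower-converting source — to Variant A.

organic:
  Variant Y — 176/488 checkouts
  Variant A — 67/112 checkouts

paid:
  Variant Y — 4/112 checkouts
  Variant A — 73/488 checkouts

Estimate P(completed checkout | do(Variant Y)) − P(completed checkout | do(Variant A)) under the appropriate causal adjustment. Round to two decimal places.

Since traffic source is a pre-existing factor (not a product of the variant) and it affects the outcome on its own, it is a confounder. The stratified rates, not the pooled rate, identify the causal effect.
Adjusting over the population distribution of traffic source: 0.500·(0.361−0.598) + 0.500·(0.036−0.150) = -0.176.

-0.18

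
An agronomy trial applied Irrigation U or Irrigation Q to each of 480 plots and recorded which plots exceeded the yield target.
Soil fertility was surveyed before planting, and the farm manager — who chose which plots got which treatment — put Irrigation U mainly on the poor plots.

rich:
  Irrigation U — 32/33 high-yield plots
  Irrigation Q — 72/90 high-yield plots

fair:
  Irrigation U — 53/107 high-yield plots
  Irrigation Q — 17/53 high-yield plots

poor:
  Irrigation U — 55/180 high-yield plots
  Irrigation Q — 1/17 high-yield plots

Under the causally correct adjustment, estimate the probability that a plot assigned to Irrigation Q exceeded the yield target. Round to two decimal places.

Soil fertility satisfies the back-door criterion: it is not a descendant of the irrigation, and it blocks the spurious path from irrigation to outcome. Adjusting for it (i.e., using the within-soil fertility rates) gives the causal effect.
Standardising Irrigation Q to the population soil fertility mix: 0.256·72/90 + 0.333·17/53 + 0.410·1/17 = 0.336.

0.34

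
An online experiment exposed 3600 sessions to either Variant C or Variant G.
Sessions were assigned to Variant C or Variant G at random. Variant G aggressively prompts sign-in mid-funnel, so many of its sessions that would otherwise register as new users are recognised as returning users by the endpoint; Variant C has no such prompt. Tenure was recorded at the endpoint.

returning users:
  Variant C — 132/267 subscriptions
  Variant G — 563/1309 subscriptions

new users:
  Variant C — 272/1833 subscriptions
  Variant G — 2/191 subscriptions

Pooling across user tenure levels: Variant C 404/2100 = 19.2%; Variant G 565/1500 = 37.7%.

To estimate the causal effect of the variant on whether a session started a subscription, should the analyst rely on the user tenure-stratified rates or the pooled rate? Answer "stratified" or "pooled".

pooled

Stratifying would compare variants among sessions the variants themselves sorted into user tenure groups — a form of selection on an intermediate. The unconditioned pooled rates give the total causal effect.
Pooled: Variant C 19.2% vs Variant G 37.7%; Variant G is higher overall.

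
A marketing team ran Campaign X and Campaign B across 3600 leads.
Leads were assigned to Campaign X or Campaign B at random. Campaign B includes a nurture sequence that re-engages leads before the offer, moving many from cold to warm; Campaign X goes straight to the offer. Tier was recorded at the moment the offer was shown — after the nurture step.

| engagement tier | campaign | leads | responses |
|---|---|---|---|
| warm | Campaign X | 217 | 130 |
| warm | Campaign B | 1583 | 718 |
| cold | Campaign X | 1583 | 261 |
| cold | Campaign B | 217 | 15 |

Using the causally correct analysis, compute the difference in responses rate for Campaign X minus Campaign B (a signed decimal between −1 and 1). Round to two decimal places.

-0.19

Campaign X is higher inside every engagement tier stratum but Campaign B is higher in aggregate. Whether to stratify depends on how engagement tier relates to the campaign.
Engagement tier is recorded after the campaign and is itself shifted by it — it sits on the causal path from campaign to outcome. Conditioning on a mediator would strip out part of the effect we want; the pooled comparison gives the total causal effect.
The causal difference is the pooled difference: 0.217 − 0.407 = -0.190.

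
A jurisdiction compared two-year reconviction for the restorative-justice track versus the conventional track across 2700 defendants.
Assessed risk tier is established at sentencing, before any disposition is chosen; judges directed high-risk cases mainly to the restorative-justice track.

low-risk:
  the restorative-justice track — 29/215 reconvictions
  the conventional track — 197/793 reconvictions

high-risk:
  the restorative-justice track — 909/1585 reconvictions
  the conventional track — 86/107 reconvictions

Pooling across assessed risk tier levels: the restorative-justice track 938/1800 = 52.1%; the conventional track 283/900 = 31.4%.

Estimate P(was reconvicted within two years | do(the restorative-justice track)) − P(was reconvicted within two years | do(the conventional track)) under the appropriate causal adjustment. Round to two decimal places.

The imbalance in assessed risk tier arose from how defendants were allocated, not from anything the disposition did; and assessed risk tier independently affects the outcome. The pooled gap is confounded — condition on assessed risk tier.
Adjusting over the population distribution of assessed risk tier: 0.373·(0.135−0.248) + 0.627·(0.574−0.804) = -0.187.

-0.19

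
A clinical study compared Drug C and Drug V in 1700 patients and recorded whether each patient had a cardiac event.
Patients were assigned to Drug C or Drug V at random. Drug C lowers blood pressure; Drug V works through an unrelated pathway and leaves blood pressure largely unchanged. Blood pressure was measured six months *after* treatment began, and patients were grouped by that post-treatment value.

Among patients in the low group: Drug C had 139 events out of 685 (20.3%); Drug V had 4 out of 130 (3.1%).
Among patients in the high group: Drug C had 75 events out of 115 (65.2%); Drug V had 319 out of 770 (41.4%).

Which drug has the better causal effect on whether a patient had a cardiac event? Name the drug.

Blood pressure here is a post-treatment variable shaped by the drug; conditioning on it would introduce bias rather than remove it. The overall comparison is the causal one.
Pooled: Drug C 26.8% vs Drug V 35.9%; Drug C is lower overall.

Drug C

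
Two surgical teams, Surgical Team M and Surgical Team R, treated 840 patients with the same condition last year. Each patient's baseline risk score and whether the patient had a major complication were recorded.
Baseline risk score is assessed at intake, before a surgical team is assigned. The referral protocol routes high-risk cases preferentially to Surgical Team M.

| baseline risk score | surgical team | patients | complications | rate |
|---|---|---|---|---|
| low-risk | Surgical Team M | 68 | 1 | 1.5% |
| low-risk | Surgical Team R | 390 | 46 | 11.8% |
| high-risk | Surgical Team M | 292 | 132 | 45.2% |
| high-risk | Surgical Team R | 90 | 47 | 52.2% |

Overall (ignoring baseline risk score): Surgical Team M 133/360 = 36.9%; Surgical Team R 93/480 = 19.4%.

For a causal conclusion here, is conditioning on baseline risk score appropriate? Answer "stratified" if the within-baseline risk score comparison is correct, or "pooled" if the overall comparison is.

stratified

Baseline risk score is set before the surgical team has any effect — it is not caused by the surgical team — and it independently drives the outcome. That makes it a confounder, so the causal comparison is within baseline risk score levels.
Within each level — low-risk: 1.5% vs 11.8%; high-risk: 45.2% vs 52.2% — Surgical Team M is lower every time.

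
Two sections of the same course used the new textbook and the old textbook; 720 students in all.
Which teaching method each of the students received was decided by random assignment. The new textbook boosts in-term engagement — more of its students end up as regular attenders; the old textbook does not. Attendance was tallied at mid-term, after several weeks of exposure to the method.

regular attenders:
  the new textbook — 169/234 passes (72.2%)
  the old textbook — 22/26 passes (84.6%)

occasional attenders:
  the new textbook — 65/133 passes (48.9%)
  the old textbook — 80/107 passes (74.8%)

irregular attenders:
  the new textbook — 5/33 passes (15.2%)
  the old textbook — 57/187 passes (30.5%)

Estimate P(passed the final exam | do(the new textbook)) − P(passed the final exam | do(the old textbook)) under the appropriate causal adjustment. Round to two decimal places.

+0.10

Stratifying would compare teaching methods among students the teaching methods themselves sorted into mid-term attendance groups — a form of selection on an intermediate. The unconditioned pooled rates give the total causal effect.
The causal difference is the pooled difference: 0.598 − 0.497 = +0.101.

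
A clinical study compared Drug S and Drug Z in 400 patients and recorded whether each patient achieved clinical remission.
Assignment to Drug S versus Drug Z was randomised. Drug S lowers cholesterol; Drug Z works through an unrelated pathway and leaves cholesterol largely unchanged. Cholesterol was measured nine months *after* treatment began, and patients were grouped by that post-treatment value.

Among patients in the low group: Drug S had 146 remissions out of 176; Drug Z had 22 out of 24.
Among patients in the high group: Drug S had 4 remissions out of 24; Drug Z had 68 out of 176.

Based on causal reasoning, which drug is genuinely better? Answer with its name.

Drug S

The stratified and pooled comparisons disagree (Drug Z wins within each cholesterol; Drug S wins overall), so the answer turns on the causal role of cholesterol.
The distribution of cholesterol is itself part of what the drug does — it is an intermediate outcome. Holding it fixed would remove that part of the effect; the total effect is the pooled difference.
Pooled: Drug S 75.0% vs Drug Z 45.0%; Drug S is higher overall.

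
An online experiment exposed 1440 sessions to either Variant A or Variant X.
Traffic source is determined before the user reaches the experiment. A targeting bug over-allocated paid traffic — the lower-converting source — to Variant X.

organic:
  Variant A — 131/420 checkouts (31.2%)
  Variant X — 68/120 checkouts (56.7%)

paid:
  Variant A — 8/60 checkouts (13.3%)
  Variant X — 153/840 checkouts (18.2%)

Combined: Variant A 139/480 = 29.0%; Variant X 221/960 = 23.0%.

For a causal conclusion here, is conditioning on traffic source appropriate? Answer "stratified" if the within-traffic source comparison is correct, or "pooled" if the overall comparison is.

Here traffic source is a common cause — it drives both which variant a case falls under and the outcome. The crude comparison mixes populations; the stratum-specific rates are the causally relevant ones.
Within each level — organic: 31.2% vs 56.7%; paid: 13.3% vs 18.2% — Variant X is higher every time.

stratified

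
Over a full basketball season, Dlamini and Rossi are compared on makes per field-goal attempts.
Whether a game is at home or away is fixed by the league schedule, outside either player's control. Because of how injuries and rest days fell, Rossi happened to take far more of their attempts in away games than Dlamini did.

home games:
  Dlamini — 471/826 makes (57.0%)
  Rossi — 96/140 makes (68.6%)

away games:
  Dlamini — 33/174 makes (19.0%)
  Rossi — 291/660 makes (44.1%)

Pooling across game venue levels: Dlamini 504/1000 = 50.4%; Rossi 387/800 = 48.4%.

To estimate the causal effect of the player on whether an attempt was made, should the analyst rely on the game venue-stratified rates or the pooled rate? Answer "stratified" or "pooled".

Rossi is higher inside every game venue stratum but Dlamini is higher in aggregate. Whether to stratify depends on how game venue relates to the player.
Nothing the player does changes game venue; the imbalance is an allocation artefact. With game venue also predicting the outcome, the pooled figure is confounded, and the within-stratum comparison is the causal one.
Within each level — home games: 57.0% vs 68.6%; away games: 19.0% vs 44.1% — Rossi is higher every time.

stratified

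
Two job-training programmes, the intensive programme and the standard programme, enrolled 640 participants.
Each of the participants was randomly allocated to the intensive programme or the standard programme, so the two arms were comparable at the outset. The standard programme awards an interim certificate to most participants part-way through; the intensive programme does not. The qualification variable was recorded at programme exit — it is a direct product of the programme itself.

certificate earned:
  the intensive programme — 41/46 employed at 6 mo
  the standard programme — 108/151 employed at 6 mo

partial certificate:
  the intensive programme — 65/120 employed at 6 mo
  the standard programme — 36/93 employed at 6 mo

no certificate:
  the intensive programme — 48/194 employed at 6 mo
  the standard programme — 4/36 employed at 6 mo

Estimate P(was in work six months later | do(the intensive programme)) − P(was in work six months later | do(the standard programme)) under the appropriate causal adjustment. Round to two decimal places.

-0.10

The stratified and pooled comparisons disagree (the intensive programme wins within each qualification attained during the programme; the standard programme wins overall), so the answer turns on the causal role of qualification attained during the programme.
Because the programme influences qualification attained during the programme, qualification attained during the programme is a post-treatment mediator, not a confounder. Stratifying on it would bias the estimate; the causal effect is the crude pooled difference.
The causal difference is the pooled difference: 0.428 − 0.529 = -0.101.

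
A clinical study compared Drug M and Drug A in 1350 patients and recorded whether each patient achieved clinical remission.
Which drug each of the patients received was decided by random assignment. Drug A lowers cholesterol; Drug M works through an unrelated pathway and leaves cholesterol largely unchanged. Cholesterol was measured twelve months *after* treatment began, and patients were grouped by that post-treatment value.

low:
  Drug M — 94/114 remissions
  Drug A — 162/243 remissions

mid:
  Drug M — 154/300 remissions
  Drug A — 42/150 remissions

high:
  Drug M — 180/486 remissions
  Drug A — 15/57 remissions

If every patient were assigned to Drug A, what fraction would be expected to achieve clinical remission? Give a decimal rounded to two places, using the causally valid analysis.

0.49

The stratified and pooled comparisons disagree (Drug M wins within each cholesterol; Drug A wins overall), so the answer turns on the causal role of cholesterol.
The distribution of cholesterol is itself part of what the drug does — it is an intermediate outcome. Holding it fixed would remove that part of the effect; the total effect is the pooled difference.
So P(outcome | do(Drug A)) is just the pooled rate for Drug A: 219/450 = 0.487.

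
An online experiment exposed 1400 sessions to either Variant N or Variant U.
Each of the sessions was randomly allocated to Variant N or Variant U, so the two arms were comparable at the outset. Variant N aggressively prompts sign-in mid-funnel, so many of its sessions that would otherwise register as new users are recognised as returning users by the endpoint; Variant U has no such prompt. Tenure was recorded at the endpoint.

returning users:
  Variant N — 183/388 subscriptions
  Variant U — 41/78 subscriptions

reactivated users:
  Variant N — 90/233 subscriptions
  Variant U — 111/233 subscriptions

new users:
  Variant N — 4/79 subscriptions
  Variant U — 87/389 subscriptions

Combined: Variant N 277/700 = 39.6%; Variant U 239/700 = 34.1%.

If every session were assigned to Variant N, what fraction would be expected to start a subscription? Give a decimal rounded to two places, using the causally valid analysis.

The stratified and pooled comparisons disagree (Variant U wins within each user tenure; Variant N wins overall), so the answer turns on the causal role of user tenure.
User tenure here is a post-treatment variable shaped by the variant; conditioning on it would introduce bias rather than remove it. The overall comparison is the causal one.
So P(outcome | do(Variant N)) is just the pooled rate for Variant N: 277/700 = 0.396.

0.40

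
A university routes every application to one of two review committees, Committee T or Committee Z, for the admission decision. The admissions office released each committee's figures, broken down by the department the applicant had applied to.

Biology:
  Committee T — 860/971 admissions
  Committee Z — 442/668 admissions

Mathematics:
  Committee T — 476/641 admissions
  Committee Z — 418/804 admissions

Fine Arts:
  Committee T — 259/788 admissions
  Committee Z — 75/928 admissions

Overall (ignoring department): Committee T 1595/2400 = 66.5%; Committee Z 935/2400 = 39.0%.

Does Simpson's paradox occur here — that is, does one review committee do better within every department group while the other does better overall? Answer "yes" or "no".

Within each department level (Biology 88.6% vs 66.2%; Mathematics 74.3% vs 52.0%; Fine Arts 32.9% vs 8.1%), Committee T has the higher rate every time. Pooled: 66.5% vs 39.0% — Committee T has the higher rate overall. They agree.

no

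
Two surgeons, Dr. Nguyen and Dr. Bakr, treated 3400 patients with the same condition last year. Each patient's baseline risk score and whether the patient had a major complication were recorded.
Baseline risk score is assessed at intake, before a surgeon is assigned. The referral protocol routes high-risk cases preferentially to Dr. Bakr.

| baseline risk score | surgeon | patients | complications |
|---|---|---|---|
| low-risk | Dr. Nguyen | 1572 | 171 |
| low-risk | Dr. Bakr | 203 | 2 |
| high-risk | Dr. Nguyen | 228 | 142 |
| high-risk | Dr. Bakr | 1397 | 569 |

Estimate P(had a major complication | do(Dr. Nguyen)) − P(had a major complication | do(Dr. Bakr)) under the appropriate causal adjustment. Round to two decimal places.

The baseline risk score-specific comparison favours Dr. Bakr throughout, but the pooled figures favour Dr. Nguyen. The question is whether to condition on baseline risk score.
The imbalance in baseline risk score arose from how patients were allocated, not from anything the surgeon did; and baseline risk score independently affects the outcome. The pooled gap is confounded — condition on baseline risk score.
Adjusting over the population distribution of baseline risk score: 0.522·(0.109−0.010) + 0.478·(0.623−0.407) = +0.155.

+0.15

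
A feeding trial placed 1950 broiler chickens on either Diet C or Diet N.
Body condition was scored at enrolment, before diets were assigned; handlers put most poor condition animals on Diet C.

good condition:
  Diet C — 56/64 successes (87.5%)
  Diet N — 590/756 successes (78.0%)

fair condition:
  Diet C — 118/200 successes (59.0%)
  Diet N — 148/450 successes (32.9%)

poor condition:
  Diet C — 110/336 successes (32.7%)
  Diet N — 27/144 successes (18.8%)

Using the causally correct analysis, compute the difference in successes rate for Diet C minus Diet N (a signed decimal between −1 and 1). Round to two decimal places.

+0.16

Starting body condition differs across diets for reasons unrelated to any effect of the diet itself, and it separately predicts the outcome — a classic confounder. We must compare within starting body condition levels.
Adjusting over the population distribution of starting body condition: 0.421·(0.875−0.780) + 0.333·(0.590−0.329) + 0.246·(0.327−0.188) = +0.161.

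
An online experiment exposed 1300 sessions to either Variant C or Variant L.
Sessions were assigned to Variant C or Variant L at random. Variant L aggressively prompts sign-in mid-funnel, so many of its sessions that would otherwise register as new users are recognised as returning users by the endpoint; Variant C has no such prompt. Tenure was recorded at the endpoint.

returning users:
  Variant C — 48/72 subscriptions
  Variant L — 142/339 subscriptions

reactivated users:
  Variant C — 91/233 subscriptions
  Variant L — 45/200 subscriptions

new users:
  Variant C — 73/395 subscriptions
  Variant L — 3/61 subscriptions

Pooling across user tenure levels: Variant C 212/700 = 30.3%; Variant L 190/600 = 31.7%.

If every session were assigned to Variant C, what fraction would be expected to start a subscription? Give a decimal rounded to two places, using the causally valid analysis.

The stratified and pooled comparisons disagree (Variant C wins within each user tenure; Variant L wins overall), so the answer turns on the causal role of user tenure.
Because the variant influences user tenure, user tenure is a post-treatment mediator, not a confounder. Stratifying on it would bias the estimate; the causal effect is the crude pooled difference.
So P(outcome | do(Variant C)) is just the pooled rate for Variant C: 212/700 = 0.303.

0.30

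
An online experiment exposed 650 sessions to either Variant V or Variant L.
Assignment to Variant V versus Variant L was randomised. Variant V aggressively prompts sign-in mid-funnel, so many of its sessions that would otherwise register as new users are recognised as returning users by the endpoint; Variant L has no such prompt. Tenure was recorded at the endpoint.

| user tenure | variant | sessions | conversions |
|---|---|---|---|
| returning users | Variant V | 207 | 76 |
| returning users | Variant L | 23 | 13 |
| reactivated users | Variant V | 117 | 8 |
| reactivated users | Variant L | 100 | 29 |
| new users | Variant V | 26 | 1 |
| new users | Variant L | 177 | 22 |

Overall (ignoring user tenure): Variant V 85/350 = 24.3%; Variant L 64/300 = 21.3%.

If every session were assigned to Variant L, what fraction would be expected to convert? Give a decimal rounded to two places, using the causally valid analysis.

The stratified and pooled comparisons disagree (Variant L wins within each user tenure; Variant V wins overall), so the answer turns on the causal role of user tenure.
Because the variant influences user tenure, user tenure is a post-treatment mediator, not a confounder. Stratifying on it would bias the estimate; the causal effect is the crude pooled difference.
So P(outcome | do(Variant L)) is just the pooled rate for Variant L: 64/300 = 0.213.

0.21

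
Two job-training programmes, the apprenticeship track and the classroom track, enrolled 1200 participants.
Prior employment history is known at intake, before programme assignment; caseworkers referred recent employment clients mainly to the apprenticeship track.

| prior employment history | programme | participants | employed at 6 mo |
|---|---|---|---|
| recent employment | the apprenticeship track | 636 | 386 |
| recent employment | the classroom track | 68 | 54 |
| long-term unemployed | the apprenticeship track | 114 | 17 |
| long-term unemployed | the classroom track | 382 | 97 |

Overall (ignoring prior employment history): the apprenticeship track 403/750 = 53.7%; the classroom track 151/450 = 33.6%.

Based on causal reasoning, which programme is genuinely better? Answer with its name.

the classroom track

The prior employment history-specific comparison favours the classroom track throughout, but the pooled figures favour the apprenticeship track. The question is whether to condition on prior employment history.
Since prior employment history is a pre-existing factor (not a product of the programme) and it affects the outcome on its own, it is a confounder. The stratified rates, not the pooled rate, identify the causal effect.
Within each level — recent employment: 60.7% vs 79.4%; long-term unemployed: 14.9% vs 25.4% — the classroom track is higher every time.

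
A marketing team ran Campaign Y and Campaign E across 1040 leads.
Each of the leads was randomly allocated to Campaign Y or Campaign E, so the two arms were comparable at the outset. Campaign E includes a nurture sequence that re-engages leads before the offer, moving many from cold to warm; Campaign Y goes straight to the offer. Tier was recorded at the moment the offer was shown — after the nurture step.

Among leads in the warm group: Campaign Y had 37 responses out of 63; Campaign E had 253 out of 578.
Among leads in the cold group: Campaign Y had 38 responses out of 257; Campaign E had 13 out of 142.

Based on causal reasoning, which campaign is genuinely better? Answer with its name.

Campaign E

The distribution of engagement tier is itself part of what the campaign does — it is an intermediate outcome. Holding it fixed would remove that part of the effect; the total effect is the pooled difference.
Pooled: Campaign Y 23.4% vs Campaign E 36.9%; Campaign E is higher overall.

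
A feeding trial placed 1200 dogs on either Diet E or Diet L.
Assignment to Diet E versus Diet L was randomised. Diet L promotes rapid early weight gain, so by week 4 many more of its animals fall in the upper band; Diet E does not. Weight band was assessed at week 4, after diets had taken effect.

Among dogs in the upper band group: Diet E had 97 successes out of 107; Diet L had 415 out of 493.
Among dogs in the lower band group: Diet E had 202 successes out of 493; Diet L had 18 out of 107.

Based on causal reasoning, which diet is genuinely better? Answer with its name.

Diet L

Diet E is higher inside every week-4 weight band stratum but Diet L is higher in aggregate. Whether to stratify depends on how week-4 weight band relates to the diet.
The distribution of week-4 weight band is itself part of what the diet does — it is an intermediate outcome. Holding it fixed would remove that part of the effect; the total effect is the pooled difference.
Pooled: Diet E 49.8% vs Diet L 72.2%; Diet L is higher overall.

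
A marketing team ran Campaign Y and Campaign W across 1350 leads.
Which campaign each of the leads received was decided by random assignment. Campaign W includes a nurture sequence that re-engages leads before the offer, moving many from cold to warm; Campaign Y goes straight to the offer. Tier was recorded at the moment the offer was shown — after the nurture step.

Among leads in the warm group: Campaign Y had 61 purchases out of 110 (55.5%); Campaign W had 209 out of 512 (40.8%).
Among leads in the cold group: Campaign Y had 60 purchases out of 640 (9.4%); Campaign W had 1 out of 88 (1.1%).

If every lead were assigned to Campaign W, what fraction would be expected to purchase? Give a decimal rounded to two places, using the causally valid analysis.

Engagement tier is recorded after the campaign and is itself shifted by it — it sits on the causal path from campaign to outcome. Conditioning on a mediator would strip out part of the effect we want; the pooled comparison gives the total causal effect.
So P(outcome | do(Campaign W)) is just the pooled rate for Campaign W: 210/600 = 0.350.

0.35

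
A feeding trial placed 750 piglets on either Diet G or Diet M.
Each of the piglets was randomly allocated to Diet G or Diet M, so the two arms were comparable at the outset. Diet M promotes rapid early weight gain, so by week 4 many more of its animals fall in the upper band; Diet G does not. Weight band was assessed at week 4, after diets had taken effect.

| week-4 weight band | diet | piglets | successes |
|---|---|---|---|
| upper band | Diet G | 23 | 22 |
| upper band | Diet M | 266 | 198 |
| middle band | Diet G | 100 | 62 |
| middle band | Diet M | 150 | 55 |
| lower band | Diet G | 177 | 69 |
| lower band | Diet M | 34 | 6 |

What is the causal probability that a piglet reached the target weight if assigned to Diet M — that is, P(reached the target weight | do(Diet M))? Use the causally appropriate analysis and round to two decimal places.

0.58

Week-4 weight band lies on the pathway diet → week-4 weight band → outcome, so adjusting for it blocks the indirect effect. For the total causal effect of diet, use the unadjusted pooled rates.
So P(outcome | do(Diet M)) is just the pooled rate for Diet M: 259/450 = 0.576.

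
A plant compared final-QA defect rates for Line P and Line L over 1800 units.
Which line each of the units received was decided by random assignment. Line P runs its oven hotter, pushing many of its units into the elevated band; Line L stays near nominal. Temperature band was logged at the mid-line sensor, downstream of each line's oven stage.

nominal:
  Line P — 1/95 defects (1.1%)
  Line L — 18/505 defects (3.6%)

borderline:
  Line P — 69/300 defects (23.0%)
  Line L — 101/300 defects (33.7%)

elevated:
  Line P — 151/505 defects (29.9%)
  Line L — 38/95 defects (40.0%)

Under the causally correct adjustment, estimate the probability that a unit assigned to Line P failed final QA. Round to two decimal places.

0.25

The in-process temperature band-specific comparison favours Line P throughout, but the pooled figures favour Line L. The question is whether to condition on in-process temperature band.
In-process temperature band here is a post-treatment variable shaped by the line; conditioning on it would introduce bias rather than remove it. The overall comparison is the causal one.
So P(outcome | do(Line P)) is just the pooled rate for Line P: 221/900 = 0.246.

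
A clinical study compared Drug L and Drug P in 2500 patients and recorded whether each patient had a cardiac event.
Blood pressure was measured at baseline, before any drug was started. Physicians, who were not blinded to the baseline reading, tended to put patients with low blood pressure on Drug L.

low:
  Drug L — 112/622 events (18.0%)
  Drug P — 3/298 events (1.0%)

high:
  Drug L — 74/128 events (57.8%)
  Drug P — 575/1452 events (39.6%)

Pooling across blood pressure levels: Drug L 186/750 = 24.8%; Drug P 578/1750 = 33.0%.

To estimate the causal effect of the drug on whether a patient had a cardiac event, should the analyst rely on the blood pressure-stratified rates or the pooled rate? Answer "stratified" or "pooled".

stratified

Drug P is lower inside every blood pressure stratum but Drug L is lower in aggregate. Whether to stratify depends on how blood pressure relates to the drug.
Since blood pressure is a pre-existing factor (not a product of the drug) and it affects the outcome on its own, it is a confounder. The stratified rates, not the pooled rate, identify the causal effect.
Within each level — low: 18.0% vs 1.0%; high: 57.8% vs 39.6% — Drug P is lower every time.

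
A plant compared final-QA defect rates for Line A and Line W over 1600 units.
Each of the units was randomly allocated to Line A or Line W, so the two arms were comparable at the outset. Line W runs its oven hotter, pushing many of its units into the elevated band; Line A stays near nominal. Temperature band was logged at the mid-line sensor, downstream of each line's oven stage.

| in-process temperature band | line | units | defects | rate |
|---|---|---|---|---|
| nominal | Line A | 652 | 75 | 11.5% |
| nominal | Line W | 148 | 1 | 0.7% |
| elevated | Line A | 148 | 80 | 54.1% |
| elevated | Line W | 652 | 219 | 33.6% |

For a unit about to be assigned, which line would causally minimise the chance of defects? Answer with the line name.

Because the line influences in-process temperature band, in-process temperature band is a post-treatment mediator, not a confounder. Stratifying on it would bias the estimate; the causal effect is the crude pooled difference.
Pooled: Line A 19.4% vs Line W 27.5%; Line A is lower overall.

Line A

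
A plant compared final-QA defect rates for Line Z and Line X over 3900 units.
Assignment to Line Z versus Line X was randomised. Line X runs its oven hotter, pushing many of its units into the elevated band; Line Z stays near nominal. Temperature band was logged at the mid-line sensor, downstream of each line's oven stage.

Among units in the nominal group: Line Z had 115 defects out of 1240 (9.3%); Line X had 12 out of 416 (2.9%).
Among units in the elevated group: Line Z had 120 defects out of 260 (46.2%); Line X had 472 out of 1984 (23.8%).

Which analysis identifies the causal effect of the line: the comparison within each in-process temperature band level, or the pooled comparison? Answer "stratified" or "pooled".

In-process temperature band is recorded after the line and is itself shifted by it — it sits on the causal path from line to outcome. Conditioning on a mediator would strip out part of the effect we want; the pooled comparison gives the total causal effect.
Pooled: Line Z 15.7% vs Line X 20.2%; Line Z is lower overall.

pooled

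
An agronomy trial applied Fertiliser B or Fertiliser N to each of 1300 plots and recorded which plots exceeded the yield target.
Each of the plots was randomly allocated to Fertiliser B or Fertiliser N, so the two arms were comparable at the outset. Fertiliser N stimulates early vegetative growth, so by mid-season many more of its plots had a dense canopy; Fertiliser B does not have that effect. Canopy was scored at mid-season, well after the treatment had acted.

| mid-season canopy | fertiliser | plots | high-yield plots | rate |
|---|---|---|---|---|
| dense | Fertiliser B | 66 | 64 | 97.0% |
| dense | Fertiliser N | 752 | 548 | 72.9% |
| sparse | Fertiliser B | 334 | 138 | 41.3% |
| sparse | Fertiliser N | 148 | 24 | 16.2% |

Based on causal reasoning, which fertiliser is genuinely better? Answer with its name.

Within every mid-season canopy level Fertiliser B has the higher rate, yet pooled Fertiliser N does — Simpson's reversal.
Mid-season canopy lies on the pathway fertiliser → mid-season canopy → outcome, so adjusting for it blocks the indirect effect. For the total causal effect of fertiliser, use the unadjusted pooled rates.
Pooled: Fertiliser B 50.5% vs Fertiliser N 63.6%; Fertiliser N is higher overall.

Fertiliser N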